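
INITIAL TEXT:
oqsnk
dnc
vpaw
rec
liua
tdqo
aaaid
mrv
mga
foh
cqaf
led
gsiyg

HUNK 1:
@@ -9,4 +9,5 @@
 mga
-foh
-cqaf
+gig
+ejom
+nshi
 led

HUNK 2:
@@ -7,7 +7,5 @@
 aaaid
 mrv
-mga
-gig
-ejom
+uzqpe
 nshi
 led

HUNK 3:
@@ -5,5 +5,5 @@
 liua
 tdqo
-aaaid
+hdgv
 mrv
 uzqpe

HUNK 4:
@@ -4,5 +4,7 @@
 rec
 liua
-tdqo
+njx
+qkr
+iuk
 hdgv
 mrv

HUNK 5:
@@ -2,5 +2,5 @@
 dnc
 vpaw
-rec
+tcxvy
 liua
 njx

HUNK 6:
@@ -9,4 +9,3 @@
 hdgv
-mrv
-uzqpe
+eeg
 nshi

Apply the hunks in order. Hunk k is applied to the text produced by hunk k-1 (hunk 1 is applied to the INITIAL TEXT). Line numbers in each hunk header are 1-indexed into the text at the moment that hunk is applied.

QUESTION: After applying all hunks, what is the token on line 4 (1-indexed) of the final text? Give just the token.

Hunk 1: at line 9 remove [foh,cqaf] add [gig,ejom,nshi] -> 14 lines: oqsnk dnc vpaw rec liua tdqo aaaid mrv mga gig ejom nshi led gsiyg
Hunk 2: at line 7 remove [mga,gig,ejom] add [uzqpe] -> 12 lines: oqsnk dnc vpaw rec liua tdqo aaaid mrv uzqpe nshi led gsiyg
Hunk 3: at line 5 remove [aaaid] add [hdgv] -> 12 lines: oqsnk dnc vpaw rec liua tdqo hdgv mrv uzqpe nshi led gsiyg
Hunk 4: at line 4 remove [tdqo] add [njx,qkr,iuk] -> 14 lines: oqsnk dnc vpaw rec liua njx qkr iuk hdgv mrv uzqpe nshi led gsiyg
Hunk 5: at line 2 remove [rec] add [tcxvy] -> 14 lines: oqsnk dnc vpaw tcxvy liua njx qkr iuk hdgv mrv uzqpe nshi led gsiyg
Hunk 6: at line 9 remove [mrv,uzqpe] add [eeg] -> 13 lines: oqsnk dnc vpaw tcxvy liua njx qkr iuk hdgv eeg nshi led gsiyg
Final line 4: tcxvy

Answer: tcxvy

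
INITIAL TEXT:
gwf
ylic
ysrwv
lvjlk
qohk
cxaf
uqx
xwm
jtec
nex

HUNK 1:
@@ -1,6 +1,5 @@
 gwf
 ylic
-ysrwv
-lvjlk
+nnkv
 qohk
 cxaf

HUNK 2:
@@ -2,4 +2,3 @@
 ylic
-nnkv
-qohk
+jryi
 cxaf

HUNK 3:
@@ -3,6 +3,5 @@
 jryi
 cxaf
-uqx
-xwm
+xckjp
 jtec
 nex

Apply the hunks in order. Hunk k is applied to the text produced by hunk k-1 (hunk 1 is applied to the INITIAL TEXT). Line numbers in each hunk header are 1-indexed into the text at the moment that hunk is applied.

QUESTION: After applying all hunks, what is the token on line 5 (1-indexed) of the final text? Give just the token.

Answer: xckjp

Derivation:
Hunk 1: at line 1 remove [ysrwv,lvjlk] add [nnkv] -> 9 lines: gwf ylic nnkv qohk cxaf uqx xwm jtec nex
Hunk 2: at line 2 remove [nnkv,qohk] add [jryi] -> 8 lines: gwf ylic jryi cxaf uqx xwm jtec nex
Hunk 3: at line 3 remove [uqx,xwm] add [xckjp] -> 7 lines: gwf ylic jryi cxaf xckjp jtec nex
Final line 5: xckjp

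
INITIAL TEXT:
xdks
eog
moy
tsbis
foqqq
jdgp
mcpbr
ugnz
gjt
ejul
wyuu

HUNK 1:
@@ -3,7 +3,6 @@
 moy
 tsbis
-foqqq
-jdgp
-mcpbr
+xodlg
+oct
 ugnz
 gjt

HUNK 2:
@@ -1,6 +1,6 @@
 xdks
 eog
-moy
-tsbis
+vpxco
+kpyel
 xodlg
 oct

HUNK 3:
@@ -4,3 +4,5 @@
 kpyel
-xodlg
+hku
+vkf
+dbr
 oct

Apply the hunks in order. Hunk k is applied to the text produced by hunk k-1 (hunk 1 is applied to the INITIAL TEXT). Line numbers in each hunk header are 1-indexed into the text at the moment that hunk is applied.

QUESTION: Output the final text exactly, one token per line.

Answer: xdks
eog
vpxco
kpyel
hku
vkf
dbr
oct
ugnz
gjt
ejul
wyuu

Derivation:
Hunk 1: at line 3 remove [foqqq,jdgp,mcpbr] add [xodlg,oct] -> 10 lines: xdks eog moy tsbis xodlg oct ugnz gjt ejul wyuu
Hunk 2: at line 1 remove [moy,tsbis] add [vpxco,kpyel] -> 10 lines: xdks eog vpxco kpyel xodlg oct ugnz gjt ejul wyuu
Hunk 3: at line 4 remove [xodlg] add [hku,vkf,dbr] -> 12 lines: xdks eog vpxco kpyel hku vkf dbr oct ugnz gjt ejul wyuu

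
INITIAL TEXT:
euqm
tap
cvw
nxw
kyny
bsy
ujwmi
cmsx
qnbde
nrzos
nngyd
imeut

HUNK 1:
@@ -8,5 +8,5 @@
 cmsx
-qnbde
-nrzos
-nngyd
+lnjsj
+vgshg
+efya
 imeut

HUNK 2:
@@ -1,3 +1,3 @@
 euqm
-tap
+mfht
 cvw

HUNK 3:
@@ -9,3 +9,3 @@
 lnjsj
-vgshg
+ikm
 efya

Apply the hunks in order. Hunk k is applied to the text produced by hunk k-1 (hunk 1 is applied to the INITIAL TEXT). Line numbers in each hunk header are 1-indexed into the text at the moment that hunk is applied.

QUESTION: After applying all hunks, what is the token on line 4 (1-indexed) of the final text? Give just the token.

Hunk 1: at line 8 remove [qnbde,nrzos,nngyd] add [lnjsj,vgshg,efya] -> 12 lines: euqm tap cvw nxw kyny bsy ujwmi cmsx lnjsj vgshg efya imeut
Hunk 2: at line 1 remove [tap] add [mfht] -> 12 lines: euqm mfht cvw nxw kyny bsy ujwmi cmsx lnjsj vgshg efya imeut
Hunk 3: at line 9 remove [vgshg] add [ikm] -> 12 lines: euqm mfht cvw nxw kyny bsy ujwmi cmsx lnjsj ikm efya imeut
Final line 4: nxw

Answer: nxw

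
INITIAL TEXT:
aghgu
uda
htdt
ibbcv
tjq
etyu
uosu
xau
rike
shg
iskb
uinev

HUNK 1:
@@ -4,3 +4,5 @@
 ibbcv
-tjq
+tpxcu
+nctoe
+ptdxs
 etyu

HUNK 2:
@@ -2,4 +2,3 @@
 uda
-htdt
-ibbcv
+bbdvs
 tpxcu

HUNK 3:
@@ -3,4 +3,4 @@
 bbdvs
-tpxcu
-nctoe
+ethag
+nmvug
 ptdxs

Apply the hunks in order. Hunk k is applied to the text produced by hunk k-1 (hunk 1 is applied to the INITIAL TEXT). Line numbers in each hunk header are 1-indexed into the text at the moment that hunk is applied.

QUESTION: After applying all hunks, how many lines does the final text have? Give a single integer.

Hunk 1: at line 4 remove [tjq] add [tpxcu,nctoe,ptdxs] -> 14 lines: aghgu uda htdt ibbcv tpxcu nctoe ptdxs etyu uosu xau rike shg iskb uinev
Hunk 2: at line 2 remove [htdt,ibbcv] add [bbdvs] -> 13 lines: aghgu uda bbdvs tpxcu nctoe ptdxs etyu uosu xau rike shg iskb uinev
Hunk 3: at line 3 remove [tpxcu,nctoe] add [ethag,nmvug] -> 13 lines: aghgu uda bbdvs ethag nmvug ptdxs etyu uosu xau rike shg iskb uinev
Final line count: 13

Answer: 13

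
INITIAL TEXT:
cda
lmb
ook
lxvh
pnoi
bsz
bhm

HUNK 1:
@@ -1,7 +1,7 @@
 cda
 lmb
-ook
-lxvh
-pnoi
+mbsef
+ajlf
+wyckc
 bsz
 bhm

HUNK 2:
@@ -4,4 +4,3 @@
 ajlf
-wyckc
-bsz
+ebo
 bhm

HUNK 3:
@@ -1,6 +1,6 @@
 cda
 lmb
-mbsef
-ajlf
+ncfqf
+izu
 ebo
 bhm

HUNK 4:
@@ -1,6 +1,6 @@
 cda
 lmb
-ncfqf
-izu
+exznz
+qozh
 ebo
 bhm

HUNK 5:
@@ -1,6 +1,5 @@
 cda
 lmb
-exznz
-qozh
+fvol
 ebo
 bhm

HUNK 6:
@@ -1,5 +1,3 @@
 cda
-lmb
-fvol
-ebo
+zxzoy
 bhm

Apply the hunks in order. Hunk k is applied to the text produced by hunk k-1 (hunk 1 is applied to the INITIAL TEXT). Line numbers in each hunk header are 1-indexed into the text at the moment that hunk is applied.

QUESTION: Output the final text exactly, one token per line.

Answer: cda
zxzoy
bhm

Derivation:
Hunk 1: at line 1 remove [ook,lxvh,pnoi] add [mbsef,ajlf,wyckc] -> 7 lines: cda lmb mbsef ajlf wyckc bsz bhm
Hunk 2: at line 4 remove [wyckc,bsz] add [ebo] -> 6 lines: cda lmb mbsef ajlf ebo bhm
Hunk 3: at line 1 remove [mbsef,ajlf] add [ncfqf,izu] -> 6 lines: cda lmb ncfqf izu ebo bhm
Hunk 4: at line 1 remove [ncfqf,izu] add [exznz,qozh] -> 6 lines: cda lmb exznz qozh ebo bhm
Hunk 5: at line 1 remove [exznz,qozh] add [fvol] -> 5 lines: cda lmb fvol ebo bhm
Hunk 6: at line 1 remove [lmb,fvol,ebo] add [zxzoy] -> 3 lines: cda zxzoy bhm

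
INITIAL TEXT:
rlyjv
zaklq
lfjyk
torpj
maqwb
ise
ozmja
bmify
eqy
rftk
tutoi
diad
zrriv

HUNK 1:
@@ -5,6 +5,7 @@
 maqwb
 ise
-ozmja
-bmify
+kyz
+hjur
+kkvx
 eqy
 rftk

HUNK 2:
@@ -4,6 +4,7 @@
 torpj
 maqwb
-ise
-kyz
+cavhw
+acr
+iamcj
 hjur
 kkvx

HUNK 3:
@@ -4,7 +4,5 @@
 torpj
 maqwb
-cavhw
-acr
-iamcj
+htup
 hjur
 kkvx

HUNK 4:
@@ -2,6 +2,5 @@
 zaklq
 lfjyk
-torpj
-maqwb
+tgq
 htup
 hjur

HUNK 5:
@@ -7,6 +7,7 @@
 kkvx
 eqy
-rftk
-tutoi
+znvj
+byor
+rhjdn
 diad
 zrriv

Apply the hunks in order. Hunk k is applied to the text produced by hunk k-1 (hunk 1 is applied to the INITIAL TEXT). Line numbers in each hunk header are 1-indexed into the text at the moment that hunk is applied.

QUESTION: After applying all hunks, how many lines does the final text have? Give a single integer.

Hunk 1: at line 5 remove [ozmja,bmify] add [kyz,hjur,kkvx] -> 14 lines: rlyjv zaklq lfjyk torpj maqwb ise kyz hjur kkvx eqy rftk tutoi diad zrriv
Hunk 2: at line 4 remove [ise,kyz] add [cavhw,acr,iamcj] -> 15 lines: rlyjv zaklq lfjyk torpj maqwb cavhw acr iamcj hjur kkvx eqy rftk tutoi diad zrriv
Hunk 3: at line 4 remove [cavhw,acr,iamcj] add [htup] -> 13 lines: rlyjv zaklq lfjyk torpj maqwb htup hjur kkvx eqy rftk tutoi diad zrriv
Hunk 4: at line 2 remove [torpj,maqwb] add [tgq] -> 12 lines: rlyjv zaklq lfjyk tgq htup hjur kkvx eqy rftk tutoi diad zrriv
Hunk 5: at line 7 remove [rftk,tutoi] add [znvj,byor,rhjdn] -> 13 lines: rlyjv zaklq lfjyk tgq htup hjur kkvx eqy znvj byor rhjdn diad zrriv
Final line count: 13

Answer: 13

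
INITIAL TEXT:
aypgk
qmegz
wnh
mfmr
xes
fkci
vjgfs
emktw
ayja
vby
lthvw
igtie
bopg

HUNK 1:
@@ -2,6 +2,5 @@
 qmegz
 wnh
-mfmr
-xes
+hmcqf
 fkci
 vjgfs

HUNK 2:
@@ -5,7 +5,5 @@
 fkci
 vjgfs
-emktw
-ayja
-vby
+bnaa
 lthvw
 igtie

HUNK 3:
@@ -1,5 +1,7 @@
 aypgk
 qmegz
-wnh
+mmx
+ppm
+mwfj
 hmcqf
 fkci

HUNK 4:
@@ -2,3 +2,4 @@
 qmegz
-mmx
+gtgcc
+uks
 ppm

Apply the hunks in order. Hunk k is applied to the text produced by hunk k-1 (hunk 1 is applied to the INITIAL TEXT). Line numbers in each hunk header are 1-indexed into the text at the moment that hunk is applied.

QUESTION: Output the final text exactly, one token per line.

Answer: aypgk
qmegz
gtgcc
uks
ppm
mwfj
hmcqf
fkci
vjgfs
bnaa
lthvw
igtie
bopg

Derivation:
Hunk 1: at line 2 remove [mfmr,xes] add [hmcqf] -> 12 lines: aypgk qmegz wnh hmcqf fkci vjgfs emktw ayja vby lthvw igtie bopg
Hunk 2: at line 5 remove [emktw,ayja,vby] add [bnaa] -> 10 lines: aypgk qmegz wnh hmcqf fkci vjgfs bnaa lthvw igtie bopg
Hunk 3: at line 1 remove [wnh] add [mmx,ppm,mwfj] -> 12 lines: aypgk qmegz mmx ppm mwfj hmcqf fkci vjgfs bnaa lthvw igtie bopg
Hunk 4: at line 2 remove [mmx] add [gtgcc,uks] -> 13 lines: aypgk qmegz gtgcc uks ppm mwfj hmcqf fkci vjgfs bnaa lthvw igtie bopg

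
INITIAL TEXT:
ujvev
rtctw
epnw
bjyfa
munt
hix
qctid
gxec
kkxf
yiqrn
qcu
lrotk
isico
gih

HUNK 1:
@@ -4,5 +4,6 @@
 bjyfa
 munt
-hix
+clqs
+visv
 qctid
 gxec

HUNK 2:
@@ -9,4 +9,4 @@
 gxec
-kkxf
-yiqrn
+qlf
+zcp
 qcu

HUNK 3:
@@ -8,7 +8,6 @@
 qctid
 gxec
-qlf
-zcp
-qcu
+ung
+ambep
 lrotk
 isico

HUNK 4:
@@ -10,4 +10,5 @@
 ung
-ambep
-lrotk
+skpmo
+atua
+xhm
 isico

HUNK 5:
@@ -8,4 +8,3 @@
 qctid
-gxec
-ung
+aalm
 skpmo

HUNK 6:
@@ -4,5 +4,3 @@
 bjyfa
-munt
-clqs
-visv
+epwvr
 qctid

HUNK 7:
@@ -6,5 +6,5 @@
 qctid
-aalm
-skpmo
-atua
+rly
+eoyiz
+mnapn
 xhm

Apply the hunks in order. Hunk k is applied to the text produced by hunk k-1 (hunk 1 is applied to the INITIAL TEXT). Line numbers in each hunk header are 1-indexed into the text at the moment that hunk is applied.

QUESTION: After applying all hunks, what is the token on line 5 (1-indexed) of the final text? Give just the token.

Hunk 1: at line 4 remove [hix] add [clqs,visv] -> 15 lines: ujvev rtctw epnw bjyfa munt clqs visv qctid gxec kkxf yiqrn qcu lrotk isico gih
Hunk 2: at line 9 remove [kkxf,yiqrn] add [qlf,zcp] -> 15 lines: ujvev rtctw epnw bjyfa munt clqs visv qctid gxec qlf zcp qcu lrotk isico gih
Hunk 3: at line 8 remove [qlf,zcp,qcu] add [ung,ambep] -> 14 lines: ujvev rtctw epnw bjyfa munt clqs visv qctid gxec ung ambep lrotk isico gih
Hunk 4: at line 10 remove [ambep,lrotk] add [skpmo,atua,xhm] -> 15 lines: ujvev rtctw epnw bjyfa munt clqs visv qctid gxec ung skpmo atua xhm isico gih
Hunk 5: at line 8 remove [gxec,ung] add [aalm] -> 14 lines: ujvev rtctw epnw bjyfa munt clqs visv qctid aalm skpmo atua xhm isico gih
Hunk 6: at line 4 remove [munt,clqs,visv] add [epwvr] -> 12 lines: ujvev rtctw epnw bjyfa epwvr qctid aalm skpmo atua xhm isico gih
Hunk 7: at line 6 remove [aalm,skpmo,atua] add [rly,eoyiz,mnapn] -> 12 lines: ujvev rtctw epnw bjyfa epwvr qctid rly eoyiz mnapn xhm isico gih
Final line 5: epwvr

Answer: epwvr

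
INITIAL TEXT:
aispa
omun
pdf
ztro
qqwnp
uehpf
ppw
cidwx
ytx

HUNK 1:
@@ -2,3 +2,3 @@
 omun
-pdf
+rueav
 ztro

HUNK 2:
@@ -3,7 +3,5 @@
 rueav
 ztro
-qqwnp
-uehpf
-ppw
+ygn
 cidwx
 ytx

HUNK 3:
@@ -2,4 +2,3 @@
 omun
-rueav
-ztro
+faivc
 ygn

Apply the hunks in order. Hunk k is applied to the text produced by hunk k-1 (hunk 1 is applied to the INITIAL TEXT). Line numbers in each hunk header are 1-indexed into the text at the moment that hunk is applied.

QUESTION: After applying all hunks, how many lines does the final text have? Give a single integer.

Answer: 6

Derivation:
Hunk 1: at line 2 remove [pdf] add [rueav] -> 9 lines: aispa omun rueav ztro qqwnp uehpf ppw cidwx ytx
Hunk 2: at line 3 remove [qqwnp,uehpf,ppw] add [ygn] -> 7 lines: aispa omun rueav ztro ygn cidwx ytx
Hunk 3: at line 2 remove [rueav,ztro] add [faivc] -> 6 lines: aispa omun faivc ygn cidwx ytx
Final line count: 6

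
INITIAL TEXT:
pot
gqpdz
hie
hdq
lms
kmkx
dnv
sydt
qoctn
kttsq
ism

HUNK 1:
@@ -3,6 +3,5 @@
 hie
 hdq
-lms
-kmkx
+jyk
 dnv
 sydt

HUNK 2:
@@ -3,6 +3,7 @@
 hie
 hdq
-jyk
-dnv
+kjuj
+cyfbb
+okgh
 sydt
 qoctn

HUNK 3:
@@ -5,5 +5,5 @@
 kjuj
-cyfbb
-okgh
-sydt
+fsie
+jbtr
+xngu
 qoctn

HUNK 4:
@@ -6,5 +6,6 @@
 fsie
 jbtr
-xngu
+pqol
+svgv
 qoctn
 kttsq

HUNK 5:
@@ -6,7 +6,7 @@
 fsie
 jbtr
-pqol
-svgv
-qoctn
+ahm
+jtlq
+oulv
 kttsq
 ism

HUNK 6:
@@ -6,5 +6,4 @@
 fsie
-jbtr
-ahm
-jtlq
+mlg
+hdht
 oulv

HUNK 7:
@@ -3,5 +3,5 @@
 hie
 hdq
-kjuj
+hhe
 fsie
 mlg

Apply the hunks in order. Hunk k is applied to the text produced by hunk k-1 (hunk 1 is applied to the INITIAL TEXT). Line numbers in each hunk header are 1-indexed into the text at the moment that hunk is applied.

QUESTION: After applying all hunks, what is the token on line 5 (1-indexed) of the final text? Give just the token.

Hunk 1: at line 3 remove [lms,kmkx] add [jyk] -> 10 lines: pot gqpdz hie hdq jyk dnv sydt qoctn kttsq ism
Hunk 2: at line 3 remove [jyk,dnv] add [kjuj,cyfbb,okgh] -> 11 lines: pot gqpdz hie hdq kjuj cyfbb okgh sydt qoctn kttsq ism
Hunk 3: at line 5 remove [cyfbb,okgh,sydt] add [fsie,jbtr,xngu] -> 11 lines: pot gqpdz hie hdq kjuj fsie jbtr xngu qoctn kttsq ism
Hunk 4: at line 6 remove [xngu] add [pqol,svgv] -> 12 lines: pot gqpdz hie hdq kjuj fsie jbtr pqol svgv qoctn kttsq ism
Hunk 5: at line 6 remove [pqol,svgv,qoctn] add [ahm,jtlq,oulv] -> 12 lines: pot gqpdz hie hdq kjuj fsie jbtr ahm jtlq oulv kttsq ism
Hunk 6: at line 6 remove [jbtr,ahm,jtlq] add [mlg,hdht] -> 11 lines: pot gqpdz hie hdq kjuj fsie mlg hdht oulv kttsq ism
Hunk 7: at line 3 remove [kjuj] add [hhe] -> 11 lines: pot gqpdz hie hdq hhe fsie mlg hdht oulv kttsq ism
Final line 5: hhe

Answer: hhe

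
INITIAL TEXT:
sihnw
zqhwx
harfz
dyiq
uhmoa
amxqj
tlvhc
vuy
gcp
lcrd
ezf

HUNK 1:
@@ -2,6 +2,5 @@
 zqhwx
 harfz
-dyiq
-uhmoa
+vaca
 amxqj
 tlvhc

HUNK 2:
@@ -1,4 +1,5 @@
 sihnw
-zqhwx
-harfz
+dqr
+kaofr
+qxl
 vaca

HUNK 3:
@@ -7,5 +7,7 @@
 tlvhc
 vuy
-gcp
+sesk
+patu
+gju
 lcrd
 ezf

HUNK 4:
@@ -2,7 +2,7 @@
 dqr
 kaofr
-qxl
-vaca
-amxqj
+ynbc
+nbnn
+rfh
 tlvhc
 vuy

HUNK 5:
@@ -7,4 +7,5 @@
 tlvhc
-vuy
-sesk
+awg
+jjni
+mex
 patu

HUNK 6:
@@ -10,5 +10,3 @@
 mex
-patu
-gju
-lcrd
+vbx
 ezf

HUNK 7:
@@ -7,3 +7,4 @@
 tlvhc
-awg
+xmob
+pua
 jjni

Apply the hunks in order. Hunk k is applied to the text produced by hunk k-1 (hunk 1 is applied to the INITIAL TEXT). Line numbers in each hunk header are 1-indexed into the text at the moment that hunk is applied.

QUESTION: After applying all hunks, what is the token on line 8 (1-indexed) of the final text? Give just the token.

Hunk 1: at line 2 remove [dyiq,uhmoa] add [vaca] -> 10 lines: sihnw zqhwx harfz vaca amxqj tlvhc vuy gcp lcrd ezf
Hunk 2: at line 1 remove [zqhwx,harfz] add [dqr,kaofr,qxl] -> 11 lines: sihnw dqr kaofr qxl vaca amxqj tlvhc vuy gcp lcrd ezf
Hunk 3: at line 7 remove [gcp] add [sesk,patu,gju] -> 13 lines: sihnw dqr kaofr qxl vaca amxqj tlvhc vuy sesk patu gju lcrd ezf
Hunk 4: at line 2 remove [qxl,vaca,amxqj] add [ynbc,nbnn,rfh] -> 13 lines: sihnw dqr kaofr ynbc nbnn rfh tlvhc vuy sesk patu gju lcrd ezf
Hunk 5: at line 7 remove [vuy,sesk] add [awg,jjni,mex] -> 14 lines: sihnw dqr kaofr ynbc nbnn rfh tlvhc awg jjni mex patu gju lcrd ezf
Hunk 6: at line 10 remove [patu,gju,lcrd] add [vbx] -> 12 lines: sihnw dqr kaofr ynbc nbnn rfh tlvhc awg jjni mex vbx ezf
Hunk 7: at line 7 remove [awg] add [xmob,pua] -> 13 lines: sihnw dqr kaofr ynbc nbnn rfh tlvhc xmob pua jjni mex vbx ezf
Final line 8: xmob

Answer: xmob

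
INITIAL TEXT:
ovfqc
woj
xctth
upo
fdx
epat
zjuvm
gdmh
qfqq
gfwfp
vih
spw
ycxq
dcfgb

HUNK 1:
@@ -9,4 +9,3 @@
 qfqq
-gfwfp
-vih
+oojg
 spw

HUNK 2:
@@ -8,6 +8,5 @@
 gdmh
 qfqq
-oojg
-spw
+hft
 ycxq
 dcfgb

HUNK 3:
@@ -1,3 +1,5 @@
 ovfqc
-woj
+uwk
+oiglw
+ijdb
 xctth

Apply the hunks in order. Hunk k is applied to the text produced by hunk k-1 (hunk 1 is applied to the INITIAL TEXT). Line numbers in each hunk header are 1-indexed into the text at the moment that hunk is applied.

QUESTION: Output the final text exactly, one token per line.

Answer: ovfqc
uwk
oiglw
ijdb
xctth
upo
fdx
epat
zjuvm
gdmh
qfqq
hft
ycxq
dcfgb

Derivation:
Hunk 1: at line 9 remove [gfwfp,vih] add [oojg] -> 13 lines: ovfqc woj xctth upo fdx epat zjuvm gdmh qfqq oojg spw ycxq dcfgb
Hunk 2: at line 8 remove [oojg,spw] add [hft] -> 12 lines: ovfqc woj xctth upo fdx epat zjuvm gdmh qfqq hft ycxq dcfgb
Hunk 3: at line 1 remove [woj] add [uwk,oiglw,ijdb] -> 14 lines: ovfqc uwk oiglw ijdb xctth upo fdx epat zjuvm gdmh qfqq hft ycxq dcfgb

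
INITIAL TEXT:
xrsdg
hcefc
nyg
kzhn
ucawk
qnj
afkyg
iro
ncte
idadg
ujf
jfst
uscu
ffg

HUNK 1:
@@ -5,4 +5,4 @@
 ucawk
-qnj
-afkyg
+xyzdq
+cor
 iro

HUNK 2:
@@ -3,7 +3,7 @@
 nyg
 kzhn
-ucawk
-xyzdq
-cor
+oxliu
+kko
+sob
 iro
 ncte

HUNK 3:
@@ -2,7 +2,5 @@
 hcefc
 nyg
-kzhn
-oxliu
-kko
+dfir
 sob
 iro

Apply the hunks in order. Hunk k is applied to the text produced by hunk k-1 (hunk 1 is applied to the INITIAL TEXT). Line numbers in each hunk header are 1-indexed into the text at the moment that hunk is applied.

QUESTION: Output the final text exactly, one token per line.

Answer: xrsdg
hcefc
nyg
dfir
sob
iro
ncte
idadg
ujf
jfst
uscu
ffg

Derivation:
Hunk 1: at line 5 remove [qnj,afkyg] add [xyzdq,cor] -> 14 lines: xrsdg hcefc nyg kzhn ucawk xyzdq cor iro ncte idadg ujf jfst uscu ffg
Hunk 2: at line 3 remove [ucawk,xyzdq,cor] add [oxliu,kko,sob] -> 14 lines: xrsdg hcefc nyg kzhn oxliu kko sob iro ncte idadg ujf jfst uscu ffg
Hunk 3: at line 2 remove [kzhn,oxliu,kko] add [dfir] -> 12 lines: xrsdg hcefc nyg dfir sob iro ncte idadg ujf jfst uscu ffg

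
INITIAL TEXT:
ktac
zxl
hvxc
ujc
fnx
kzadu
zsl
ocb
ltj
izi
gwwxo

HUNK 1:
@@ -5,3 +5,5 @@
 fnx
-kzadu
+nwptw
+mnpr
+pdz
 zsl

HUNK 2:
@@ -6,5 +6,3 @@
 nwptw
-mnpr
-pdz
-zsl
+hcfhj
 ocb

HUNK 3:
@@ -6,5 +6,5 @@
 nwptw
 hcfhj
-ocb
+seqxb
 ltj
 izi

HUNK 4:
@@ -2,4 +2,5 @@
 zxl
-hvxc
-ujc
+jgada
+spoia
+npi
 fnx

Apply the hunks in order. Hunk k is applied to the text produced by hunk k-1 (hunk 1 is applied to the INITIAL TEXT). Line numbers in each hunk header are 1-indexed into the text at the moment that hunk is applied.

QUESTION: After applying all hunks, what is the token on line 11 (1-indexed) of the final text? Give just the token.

Answer: izi

Derivation:
Hunk 1: at line 5 remove [kzadu] add [nwptw,mnpr,pdz] -> 13 lines: ktac zxl hvxc ujc fnx nwptw mnpr pdz zsl ocb ltj izi gwwxo
Hunk 2: at line 6 remove [mnpr,pdz,zsl] add [hcfhj] -> 11 lines: ktac zxl hvxc ujc fnx nwptw hcfhj ocb ltj izi gwwxo
Hunk 3: at line 6 remove [ocb] add [seqxb] -> 11 lines: ktac zxl hvxc ujc fnx nwptw hcfhj seqxb ltj izi gwwxo
Hunk 4: at line 2 remove [hvxc,ujc] add [jgada,spoia,npi] -> 12 lines: ktac zxl jgada spoia npi fnx nwptw hcfhj seqxb ltj izi gwwxo
Final line 11: izi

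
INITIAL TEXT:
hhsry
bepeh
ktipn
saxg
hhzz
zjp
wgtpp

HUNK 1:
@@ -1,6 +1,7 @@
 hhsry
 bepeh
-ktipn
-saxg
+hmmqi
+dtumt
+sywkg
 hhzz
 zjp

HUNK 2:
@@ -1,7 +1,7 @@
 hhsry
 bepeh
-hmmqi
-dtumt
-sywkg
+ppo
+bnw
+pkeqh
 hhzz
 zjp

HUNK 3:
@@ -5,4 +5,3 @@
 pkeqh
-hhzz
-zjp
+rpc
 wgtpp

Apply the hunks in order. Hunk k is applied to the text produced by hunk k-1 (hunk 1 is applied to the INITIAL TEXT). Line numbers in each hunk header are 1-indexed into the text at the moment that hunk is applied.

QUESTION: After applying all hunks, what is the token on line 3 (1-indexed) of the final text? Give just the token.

Answer: ppo

Derivation:
Hunk 1: at line 1 remove [ktipn,saxg] add [hmmqi,dtumt,sywkg] -> 8 lines: hhsry bepeh hmmqi dtumt sywkg hhzz zjp wgtpp
Hunk 2: at line 1 remove [hmmqi,dtumt,sywkg] add [ppo,bnw,pkeqh] -> 8 lines: hhsry bepeh ppo bnw pkeqh hhzz zjp wgtpp
Hunk 3: at line 5 remove [hhzz,zjp] add [rpc] -> 7 lines: hhsry bepeh ppo bnw pkeqh rpc wgtpp
Final line 3: ppo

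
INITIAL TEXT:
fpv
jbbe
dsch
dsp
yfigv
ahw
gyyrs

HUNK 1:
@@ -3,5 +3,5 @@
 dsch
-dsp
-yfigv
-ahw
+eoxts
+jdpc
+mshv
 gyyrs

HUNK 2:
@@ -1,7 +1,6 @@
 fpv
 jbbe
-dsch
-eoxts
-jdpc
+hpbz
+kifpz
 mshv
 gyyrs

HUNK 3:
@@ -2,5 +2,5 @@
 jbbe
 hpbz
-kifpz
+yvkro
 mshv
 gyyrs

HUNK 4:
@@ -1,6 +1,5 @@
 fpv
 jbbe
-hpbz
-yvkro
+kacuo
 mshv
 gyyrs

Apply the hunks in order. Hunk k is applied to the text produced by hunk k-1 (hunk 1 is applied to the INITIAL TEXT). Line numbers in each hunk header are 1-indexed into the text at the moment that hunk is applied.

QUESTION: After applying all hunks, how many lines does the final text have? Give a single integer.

Hunk 1: at line 3 remove [dsp,yfigv,ahw] add [eoxts,jdpc,mshv] -> 7 lines: fpv jbbe dsch eoxts jdpc mshv gyyrs
Hunk 2: at line 1 remove [dsch,eoxts,jdpc] add [hpbz,kifpz] -> 6 lines: fpv jbbe hpbz kifpz mshv gyyrs
Hunk 3: at line 2 remove [kifpz] add [yvkro] -> 6 lines: fpv jbbe hpbz yvkro mshv gyyrs
Hunk 4: at line 1 remove [hpbz,yvkro] add [kacuo] -> 5 lines: fpv jbbe kacuo mshv gyyrs
Final line count: 5

Answer: 5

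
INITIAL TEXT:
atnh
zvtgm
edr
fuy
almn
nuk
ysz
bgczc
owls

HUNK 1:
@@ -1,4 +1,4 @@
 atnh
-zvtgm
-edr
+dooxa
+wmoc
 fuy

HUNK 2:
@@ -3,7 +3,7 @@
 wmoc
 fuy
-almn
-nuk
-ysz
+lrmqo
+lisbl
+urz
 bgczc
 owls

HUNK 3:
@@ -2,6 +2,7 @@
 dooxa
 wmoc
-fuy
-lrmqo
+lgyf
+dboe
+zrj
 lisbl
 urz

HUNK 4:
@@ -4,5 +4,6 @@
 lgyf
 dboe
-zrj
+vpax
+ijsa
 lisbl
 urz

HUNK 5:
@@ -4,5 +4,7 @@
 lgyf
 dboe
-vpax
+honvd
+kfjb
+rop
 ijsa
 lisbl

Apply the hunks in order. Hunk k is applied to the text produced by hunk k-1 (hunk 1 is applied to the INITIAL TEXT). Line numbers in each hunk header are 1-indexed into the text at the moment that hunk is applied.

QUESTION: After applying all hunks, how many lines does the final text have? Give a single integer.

Hunk 1: at line 1 remove [zvtgm,edr] add [dooxa,wmoc] -> 9 lines: atnh dooxa wmoc fuy almn nuk ysz bgczc owls
Hunk 2: at line 3 remove [almn,nuk,ysz] add [lrmqo,lisbl,urz] -> 9 lines: atnh dooxa wmoc fuy lrmqo lisbl urz bgczc owls
Hunk 3: at line 2 remove [fuy,lrmqo] add [lgyf,dboe,zrj] -> 10 lines: atnh dooxa wmoc lgyf dboe zrj lisbl urz bgczc owls
Hunk 4: at line 4 remove [zrj] add [vpax,ijsa] -> 11 lines: atnh dooxa wmoc lgyf dboe vpax ijsa lisbl urz bgczc owls
Hunk 5: at line 4 remove [vpax] add [honvd,kfjb,rop] -> 13 lines: atnh dooxa wmoc lgyf dboe honvd kfjb rop ijsa lisbl urz bgczc owls
Final line count: 13

Answer: 13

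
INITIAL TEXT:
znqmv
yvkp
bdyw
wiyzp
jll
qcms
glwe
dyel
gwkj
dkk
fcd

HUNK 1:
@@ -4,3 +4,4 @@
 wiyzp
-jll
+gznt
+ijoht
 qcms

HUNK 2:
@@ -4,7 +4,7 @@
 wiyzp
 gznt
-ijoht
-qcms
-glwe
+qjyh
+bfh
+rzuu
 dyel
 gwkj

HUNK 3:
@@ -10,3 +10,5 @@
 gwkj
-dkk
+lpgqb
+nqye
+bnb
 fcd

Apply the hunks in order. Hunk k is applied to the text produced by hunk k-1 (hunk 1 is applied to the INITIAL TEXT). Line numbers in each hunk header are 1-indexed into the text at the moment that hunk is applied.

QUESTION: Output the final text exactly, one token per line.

Answer: znqmv
yvkp
bdyw
wiyzp
gznt
qjyh
bfh
rzuu
dyel
gwkj
lpgqb
nqye
bnb
fcd

Derivation:
Hunk 1: at line 4 remove [jll] add [gznt,ijoht] -> 12 lines: znqmv yvkp bdyw wiyzp gznt ijoht qcms glwe dyel gwkj dkk fcd
Hunk 2: at line 4 remove [ijoht,qcms,glwe] add [qjyh,bfh,rzuu] -> 12 lines: znqmv yvkp bdyw wiyzp gznt qjyh bfh rzuu dyel gwkj dkk fcd
Hunk 3: at line 10 remove [dkk] add [lpgqb,nqye,bnb] -> 14 lines: znqmv yvkp bdyw wiyzp gznt qjyh bfh rzuu dyel gwkj lpgqb nqye bnb fcd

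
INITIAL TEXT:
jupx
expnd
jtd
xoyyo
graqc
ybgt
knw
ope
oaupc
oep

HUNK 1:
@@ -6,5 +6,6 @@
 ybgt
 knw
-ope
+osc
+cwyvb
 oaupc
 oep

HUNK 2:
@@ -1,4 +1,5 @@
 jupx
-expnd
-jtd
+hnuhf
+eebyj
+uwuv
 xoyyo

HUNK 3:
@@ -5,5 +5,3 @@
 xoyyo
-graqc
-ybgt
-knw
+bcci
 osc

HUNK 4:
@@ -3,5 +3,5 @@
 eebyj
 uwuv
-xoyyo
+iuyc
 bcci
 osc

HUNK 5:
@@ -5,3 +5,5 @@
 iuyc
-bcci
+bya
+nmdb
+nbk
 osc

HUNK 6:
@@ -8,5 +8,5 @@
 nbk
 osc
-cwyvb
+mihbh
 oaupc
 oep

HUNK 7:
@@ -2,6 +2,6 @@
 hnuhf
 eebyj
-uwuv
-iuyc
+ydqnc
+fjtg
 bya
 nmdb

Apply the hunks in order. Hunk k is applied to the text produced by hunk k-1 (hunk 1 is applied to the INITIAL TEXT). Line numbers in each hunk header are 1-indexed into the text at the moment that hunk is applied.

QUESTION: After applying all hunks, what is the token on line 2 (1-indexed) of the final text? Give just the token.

Hunk 1: at line 6 remove [ope] add [osc,cwyvb] -> 11 lines: jupx expnd jtd xoyyo graqc ybgt knw osc cwyvb oaupc oep
Hunk 2: at line 1 remove [expnd,jtd] add [hnuhf,eebyj,uwuv] -> 12 lines: jupx hnuhf eebyj uwuv xoyyo graqc ybgt knw osc cwyvb oaupc oep
Hunk 3: at line 5 remove [graqc,ybgt,knw] add [bcci] -> 10 lines: jupx hnuhf eebyj uwuv xoyyo bcci osc cwyvb oaupc oep
Hunk 4: at line 3 remove [xoyyo] add [iuyc] -> 10 lines: jupx hnuhf eebyj uwuv iuyc bcci osc cwyvb oaupc oep
Hunk 5: at line 5 remove [bcci] add [bya,nmdb,nbk] -> 12 lines: jupx hnuhf eebyj uwuv iuyc bya nmdb nbk osc cwyvb oaupc oep
Hunk 6: at line 8 remove [cwyvb] add [mihbh] -> 12 lines: jupx hnuhf eebyj uwuv iuyc bya nmdb nbk osc mihbh oaupc oep
Hunk 7: at line 2 remove [uwuv,iuyc] add [ydqnc,fjtg] -> 12 lines: jupx hnuhf eebyj ydqnc fjtg bya nmdb nbk osc mihbh oaupc oep
Final line 2: hnuhf

Answer: hnuhf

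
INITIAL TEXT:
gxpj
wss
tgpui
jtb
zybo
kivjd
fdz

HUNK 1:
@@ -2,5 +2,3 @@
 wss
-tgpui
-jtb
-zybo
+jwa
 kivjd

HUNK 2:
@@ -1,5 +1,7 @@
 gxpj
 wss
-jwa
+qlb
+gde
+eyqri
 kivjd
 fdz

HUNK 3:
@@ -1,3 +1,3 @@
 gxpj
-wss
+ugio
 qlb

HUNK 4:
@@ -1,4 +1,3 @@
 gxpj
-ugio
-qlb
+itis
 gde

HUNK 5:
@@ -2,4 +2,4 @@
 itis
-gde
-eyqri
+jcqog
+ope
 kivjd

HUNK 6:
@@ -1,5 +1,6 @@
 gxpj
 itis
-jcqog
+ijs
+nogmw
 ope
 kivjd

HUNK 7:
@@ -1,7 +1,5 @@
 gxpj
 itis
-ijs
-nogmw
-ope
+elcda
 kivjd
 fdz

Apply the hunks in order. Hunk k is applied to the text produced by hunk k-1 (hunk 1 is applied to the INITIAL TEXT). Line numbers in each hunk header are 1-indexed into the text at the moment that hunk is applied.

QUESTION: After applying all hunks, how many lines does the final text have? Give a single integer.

Hunk 1: at line 2 remove [tgpui,jtb,zybo] add [jwa] -> 5 lines: gxpj wss jwa kivjd fdz
Hunk 2: at line 1 remove [jwa] add [qlb,gde,eyqri] -> 7 lines: gxpj wss qlb gde eyqri kivjd fdz
Hunk 3: at line 1 remove [wss] add [ugio] -> 7 lines: gxpj ugio qlb gde eyqri kivjd fdz
Hunk 4: at line 1 remove [ugio,qlb] add [itis] -> 6 lines: gxpj itis gde eyqri kivjd fdz
Hunk 5: at line 2 remove [gde,eyqri] add [jcqog,ope] -> 6 lines: gxpj itis jcqog ope kivjd fdz
Hunk 6: at line 1 remove [jcqog] add [ijs,nogmw] -> 7 lines: gxpj itis ijs nogmw ope kivjd fdz
Hunk 7: at line 1 remove [ijs,nogmw,ope] add [elcda] -> 5 lines: gxpj itis elcda kivjd fdz
Final line count: 5

Answer: 5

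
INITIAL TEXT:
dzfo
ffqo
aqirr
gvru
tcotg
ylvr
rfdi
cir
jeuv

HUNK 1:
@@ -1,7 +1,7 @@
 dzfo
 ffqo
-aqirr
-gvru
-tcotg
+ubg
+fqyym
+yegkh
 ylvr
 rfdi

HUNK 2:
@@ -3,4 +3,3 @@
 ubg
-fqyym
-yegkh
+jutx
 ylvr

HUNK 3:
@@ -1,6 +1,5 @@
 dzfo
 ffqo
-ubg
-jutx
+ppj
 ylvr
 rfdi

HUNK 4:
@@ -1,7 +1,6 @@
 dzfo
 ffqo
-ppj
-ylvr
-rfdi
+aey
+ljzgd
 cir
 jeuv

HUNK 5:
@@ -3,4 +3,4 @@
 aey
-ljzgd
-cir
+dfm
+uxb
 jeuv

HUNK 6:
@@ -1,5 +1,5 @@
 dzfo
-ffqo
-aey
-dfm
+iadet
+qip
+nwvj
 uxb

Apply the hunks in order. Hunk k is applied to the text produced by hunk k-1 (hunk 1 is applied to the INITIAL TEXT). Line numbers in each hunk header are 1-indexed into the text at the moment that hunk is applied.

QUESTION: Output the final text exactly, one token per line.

Answer: dzfo
iadet
qip
nwvj
uxb
jeuv

Derivation:
Hunk 1: at line 1 remove [aqirr,gvru,tcotg] add [ubg,fqyym,yegkh] -> 9 lines: dzfo ffqo ubg fqyym yegkh ylvr rfdi cir jeuv
Hunk 2: at line 3 remove [fqyym,yegkh] add [jutx] -> 8 lines: dzfo ffqo ubg jutx ylvr rfdi cir jeuv
Hunk 3: at line 1 remove [ubg,jutx] add [ppj] -> 7 lines: dzfo ffqo ppj ylvr rfdi cir jeuv
Hunk 4: at line 1 remove [ppj,ylvr,rfdi] add [aey,ljzgd] -> 6 lines: dzfo ffqo aey ljzgd cir jeuv
Hunk 5: at line 3 remove [ljzgd,cir] add [dfm,uxb] -> 6 lines: dzfo ffqo aey dfm uxb jeuv
Hunk 6: at line 1 remove [ffqo,aey,dfm] add [iadet,qip,nwvj] -> 6 lines: dzfo iadet qip nwvj uxb jeuv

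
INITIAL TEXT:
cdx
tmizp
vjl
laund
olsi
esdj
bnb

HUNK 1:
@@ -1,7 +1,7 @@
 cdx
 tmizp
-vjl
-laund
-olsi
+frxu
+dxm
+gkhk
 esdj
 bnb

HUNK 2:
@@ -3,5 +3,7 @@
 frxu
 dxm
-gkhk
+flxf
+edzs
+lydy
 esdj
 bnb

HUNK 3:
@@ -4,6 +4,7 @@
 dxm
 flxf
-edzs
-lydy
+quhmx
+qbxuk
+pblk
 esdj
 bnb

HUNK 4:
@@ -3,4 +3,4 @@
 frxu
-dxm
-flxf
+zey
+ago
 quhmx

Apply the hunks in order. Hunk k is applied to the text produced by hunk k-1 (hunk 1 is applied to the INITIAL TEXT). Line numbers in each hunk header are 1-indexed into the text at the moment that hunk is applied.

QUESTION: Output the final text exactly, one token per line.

Answer: cdx
tmizp
frxu
zey
ago
quhmx
qbxuk
pblk
esdj
bnb

Derivation:
Hunk 1: at line 1 remove [vjl,laund,olsi] add [frxu,dxm,gkhk] -> 7 lines: cdx tmizp frxu dxm gkhk esdj bnb
Hunk 2: at line 3 remove [gkhk] add [flxf,edzs,lydy] -> 9 lines: cdx tmizp frxu dxm flxf edzs lydy esdj bnb
Hunk 3: at line 4 remove [edzs,lydy] add [quhmx,qbxuk,pblk] -> 10 lines: cdx tmizp frxu dxm flxf quhmx qbxuk pblk esdj bnb
Hunk 4: at line 3 remove [dxm,flxf] add [zey,ago] -> 10 lines: cdx tmizp frxu zey ago quhmx qbxuk pblk esdj bnb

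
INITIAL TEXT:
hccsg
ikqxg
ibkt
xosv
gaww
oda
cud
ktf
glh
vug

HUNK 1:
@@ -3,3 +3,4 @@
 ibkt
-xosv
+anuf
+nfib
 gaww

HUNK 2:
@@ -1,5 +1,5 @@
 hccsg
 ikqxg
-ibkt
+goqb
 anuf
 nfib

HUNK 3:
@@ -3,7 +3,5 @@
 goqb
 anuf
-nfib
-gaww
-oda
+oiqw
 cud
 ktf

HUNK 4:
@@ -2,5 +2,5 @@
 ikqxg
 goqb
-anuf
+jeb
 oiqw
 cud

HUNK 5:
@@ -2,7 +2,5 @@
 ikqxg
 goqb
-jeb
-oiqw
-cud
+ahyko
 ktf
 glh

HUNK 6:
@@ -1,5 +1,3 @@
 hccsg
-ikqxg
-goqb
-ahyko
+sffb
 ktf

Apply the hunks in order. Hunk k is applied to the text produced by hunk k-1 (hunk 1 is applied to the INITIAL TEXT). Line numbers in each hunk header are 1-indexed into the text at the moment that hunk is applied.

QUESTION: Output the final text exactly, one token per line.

Hunk 1: at line 3 remove [xosv] add [anuf,nfib] -> 11 lines: hccsg ikqxg ibkt anuf nfib gaww oda cud ktf glh vug
Hunk 2: at line 1 remove [ibkt] add [goqb] -> 11 lines: hccsg ikqxg goqb anuf nfib gaww oda cud ktf glh vug
Hunk 3: at line 3 remove [nfib,gaww,oda] add [oiqw] -> 9 lines: hccsg ikqxg goqb anuf oiqw cud ktf glh vug
Hunk 4: at line 2 remove [anuf] add [jeb] -> 9 lines: hccsg ikqxg goqb jeb oiqw cud ktf glh vug
Hunk 5: at line 2 remove [jeb,oiqw,cud] add [ahyko] -> 7 lines: hccsg ikqxg goqb ahyko ktf glh vug
Hunk 6: at line 1 remove [ikqxg,goqb,ahyko] add [sffb] -> 5 lines: hccsg sffb ktf glh vug

Answer: hccsg
sffb
ktf
glh
vug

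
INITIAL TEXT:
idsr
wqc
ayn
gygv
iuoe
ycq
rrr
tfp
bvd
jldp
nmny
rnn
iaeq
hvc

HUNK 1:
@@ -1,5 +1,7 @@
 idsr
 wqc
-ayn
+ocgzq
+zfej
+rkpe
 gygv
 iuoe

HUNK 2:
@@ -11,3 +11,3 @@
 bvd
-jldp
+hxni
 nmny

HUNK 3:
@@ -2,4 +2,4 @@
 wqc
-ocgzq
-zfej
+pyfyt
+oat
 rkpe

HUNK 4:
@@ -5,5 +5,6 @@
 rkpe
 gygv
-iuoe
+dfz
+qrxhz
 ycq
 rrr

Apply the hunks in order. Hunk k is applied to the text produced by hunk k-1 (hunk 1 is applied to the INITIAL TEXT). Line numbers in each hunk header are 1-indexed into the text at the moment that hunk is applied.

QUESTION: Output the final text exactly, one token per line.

Answer: idsr
wqc
pyfyt
oat
rkpe
gygv
dfz
qrxhz
ycq
rrr
tfp
bvd
hxni
nmny
rnn
iaeq
hvc

Derivation:
Hunk 1: at line 1 remove [ayn] add [ocgzq,zfej,rkpe] -> 16 lines: idsr wqc ocgzq zfej rkpe gygv iuoe ycq rrr tfp bvd jldp nmny rnn iaeq hvc
Hunk 2: at line 11 remove [jldp] add [hxni] -> 16 lines: idsr wqc ocgzq zfej rkpe gygv iuoe ycq rrr tfp bvd hxni nmny rnn iaeq hvc
Hunk 3: at line 2 remove [ocgzq,zfej] add [pyfyt,oat] -> 16 lines: idsr wqc pyfyt oat rkpe gygv iuoe ycq rrr tfp bvd hxni nmny rnn iaeq hvc
Hunk 4: at line 5 remove [iuoe] add [dfz,qrxhz] -> 17 lines: idsr wqc pyfyt oat rkpe gygv dfz qrxhz ycq rrr tfp bvd hxni nmny rnn iaeq hvc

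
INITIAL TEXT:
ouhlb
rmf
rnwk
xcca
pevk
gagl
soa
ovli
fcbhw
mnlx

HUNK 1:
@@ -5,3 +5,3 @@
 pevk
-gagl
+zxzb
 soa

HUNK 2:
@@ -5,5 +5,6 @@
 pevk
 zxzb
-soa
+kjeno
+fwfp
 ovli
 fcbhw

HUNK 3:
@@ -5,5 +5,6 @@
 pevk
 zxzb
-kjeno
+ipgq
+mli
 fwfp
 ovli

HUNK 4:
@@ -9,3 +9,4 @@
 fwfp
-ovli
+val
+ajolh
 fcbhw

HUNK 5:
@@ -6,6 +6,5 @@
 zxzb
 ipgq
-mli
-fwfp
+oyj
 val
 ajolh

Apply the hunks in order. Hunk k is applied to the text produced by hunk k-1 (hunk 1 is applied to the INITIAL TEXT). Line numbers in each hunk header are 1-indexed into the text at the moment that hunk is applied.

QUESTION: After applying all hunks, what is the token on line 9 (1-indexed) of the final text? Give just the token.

Answer: val

Derivation:
Hunk 1: at line 5 remove [gagl] add [zxzb] -> 10 lines: ouhlb rmf rnwk xcca pevk zxzb soa ovli fcbhw mnlx
Hunk 2: at line 5 remove [soa] add [kjeno,fwfp] -> 11 lines: ouhlb rmf rnwk xcca pevk zxzb kjeno fwfp ovli fcbhw mnlx
Hunk 3: at line 5 remove [kjeno] add [ipgq,mli] -> 12 lines: ouhlb rmf rnwk xcca pevk zxzb ipgq mli fwfp ovli fcbhw mnlx
Hunk 4: at line 9 remove [ovli] add [val,ajolh] -> 13 lines: ouhlb rmf rnwk xcca pevk zxzb ipgq mli fwfp val ajolh fcbhw mnlx
Hunk 5: at line 6 remove [mli,fwfp] add [oyj] -> 12 lines: ouhlb rmf rnwk xcca pevk zxzb ipgq oyj val ajolh fcbhw mnlx
Final line 9: val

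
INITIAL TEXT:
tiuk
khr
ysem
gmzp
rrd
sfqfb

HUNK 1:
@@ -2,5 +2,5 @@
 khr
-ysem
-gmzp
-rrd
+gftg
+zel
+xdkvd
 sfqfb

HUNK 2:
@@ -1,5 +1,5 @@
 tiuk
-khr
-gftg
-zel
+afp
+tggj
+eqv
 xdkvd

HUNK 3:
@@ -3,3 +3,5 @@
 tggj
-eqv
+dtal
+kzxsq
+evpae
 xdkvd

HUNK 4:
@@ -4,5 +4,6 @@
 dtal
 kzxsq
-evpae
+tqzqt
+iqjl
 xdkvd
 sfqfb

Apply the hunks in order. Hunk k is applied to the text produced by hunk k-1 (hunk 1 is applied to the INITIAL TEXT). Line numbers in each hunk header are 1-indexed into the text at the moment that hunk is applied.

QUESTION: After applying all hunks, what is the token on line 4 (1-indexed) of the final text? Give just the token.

Answer: dtal

Derivation:
Hunk 1: at line 2 remove [ysem,gmzp,rrd] add [gftg,zel,xdkvd] -> 6 lines: tiuk khr gftg zel xdkvd sfqfb
Hunk 2: at line 1 remove [khr,gftg,zel] add [afp,tggj,eqv] -> 6 lines: tiuk afp tggj eqv xdkvd sfqfb
Hunk 3: at line 3 remove [eqv] add [dtal,kzxsq,evpae] -> 8 lines: tiuk afp tggj dtal kzxsq evpae xdkvd sfqfb
Hunk 4: at line 4 remove [evpae] add [tqzqt,iqjl] -> 9 lines: tiuk afp tggj dtal kzxsq tqzqt iqjl xdkvd sfqfb
Final line 4: dtal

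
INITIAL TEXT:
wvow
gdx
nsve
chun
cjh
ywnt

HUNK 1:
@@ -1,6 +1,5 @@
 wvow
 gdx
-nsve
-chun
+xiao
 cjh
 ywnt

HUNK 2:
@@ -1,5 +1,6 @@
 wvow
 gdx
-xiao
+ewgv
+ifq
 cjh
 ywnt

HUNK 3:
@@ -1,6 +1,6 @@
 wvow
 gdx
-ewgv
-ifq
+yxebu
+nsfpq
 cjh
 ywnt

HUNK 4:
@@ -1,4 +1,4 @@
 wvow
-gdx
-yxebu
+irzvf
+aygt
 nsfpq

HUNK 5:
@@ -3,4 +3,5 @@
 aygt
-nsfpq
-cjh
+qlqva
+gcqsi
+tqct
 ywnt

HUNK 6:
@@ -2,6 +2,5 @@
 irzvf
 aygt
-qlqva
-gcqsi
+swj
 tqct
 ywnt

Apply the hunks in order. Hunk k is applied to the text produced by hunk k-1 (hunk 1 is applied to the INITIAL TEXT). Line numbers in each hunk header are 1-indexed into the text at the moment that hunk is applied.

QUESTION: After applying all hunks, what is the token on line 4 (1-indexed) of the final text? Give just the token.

Hunk 1: at line 1 remove [nsve,chun] add [xiao] -> 5 lines: wvow gdx xiao cjh ywnt
Hunk 2: at line 1 remove [xiao] add [ewgv,ifq] -> 6 lines: wvow gdx ewgv ifq cjh ywnt
Hunk 3: at line 1 remove [ewgv,ifq] add [yxebu,nsfpq] -> 6 lines: wvow gdx yxebu nsfpq cjh ywnt
Hunk 4: at line 1 remove [gdx,yxebu] add [irzvf,aygt] -> 6 lines: wvow irzvf aygt nsfpq cjh ywnt
Hunk 5: at line 3 remove [nsfpq,cjh] add [qlqva,gcqsi,tqct] -> 7 lines: wvow irzvf aygt qlqva gcqsi tqct ywnt
Hunk 6: at line 2 remove [qlqva,gcqsi] add [swj] -> 6 lines: wvow irzvf aygt swj tqct ywnt
Final line 4: swj

Answer: swj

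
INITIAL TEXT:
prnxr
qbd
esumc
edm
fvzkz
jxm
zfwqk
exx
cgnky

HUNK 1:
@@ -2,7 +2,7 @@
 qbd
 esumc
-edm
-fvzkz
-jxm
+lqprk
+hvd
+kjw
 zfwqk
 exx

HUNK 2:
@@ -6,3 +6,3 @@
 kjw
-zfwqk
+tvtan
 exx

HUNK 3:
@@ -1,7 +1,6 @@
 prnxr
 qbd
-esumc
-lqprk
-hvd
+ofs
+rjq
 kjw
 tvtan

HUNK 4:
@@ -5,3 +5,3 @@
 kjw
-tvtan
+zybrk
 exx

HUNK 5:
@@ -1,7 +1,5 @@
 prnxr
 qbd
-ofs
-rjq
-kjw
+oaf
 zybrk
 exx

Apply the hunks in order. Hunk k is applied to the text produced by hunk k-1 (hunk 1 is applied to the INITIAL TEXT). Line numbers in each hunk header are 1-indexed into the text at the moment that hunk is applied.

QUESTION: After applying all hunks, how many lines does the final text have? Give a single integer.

Hunk 1: at line 2 remove [edm,fvzkz,jxm] add [lqprk,hvd,kjw] -> 9 lines: prnxr qbd esumc lqprk hvd kjw zfwqk exx cgnky
Hunk 2: at line 6 remove [zfwqk] add [tvtan] -> 9 lines: prnxr qbd esumc lqprk hvd kjw tvtan exx cgnky
Hunk 3: at line 1 remove [esumc,lqprk,hvd] add [ofs,rjq] -> 8 lines: prnxr qbd ofs rjq kjw tvtan exx cgnky
Hunk 4: at line 5 remove [tvtan] add [zybrk] -> 8 lines: prnxr qbd ofs rjq kjw zybrk exx cgnky
Hunk 5: at line 1 remove [ofs,rjq,kjw] add [oaf] -> 6 lines: prnxr qbd oaf zybrk exx cgnky
Final line count: 6

Answer: 6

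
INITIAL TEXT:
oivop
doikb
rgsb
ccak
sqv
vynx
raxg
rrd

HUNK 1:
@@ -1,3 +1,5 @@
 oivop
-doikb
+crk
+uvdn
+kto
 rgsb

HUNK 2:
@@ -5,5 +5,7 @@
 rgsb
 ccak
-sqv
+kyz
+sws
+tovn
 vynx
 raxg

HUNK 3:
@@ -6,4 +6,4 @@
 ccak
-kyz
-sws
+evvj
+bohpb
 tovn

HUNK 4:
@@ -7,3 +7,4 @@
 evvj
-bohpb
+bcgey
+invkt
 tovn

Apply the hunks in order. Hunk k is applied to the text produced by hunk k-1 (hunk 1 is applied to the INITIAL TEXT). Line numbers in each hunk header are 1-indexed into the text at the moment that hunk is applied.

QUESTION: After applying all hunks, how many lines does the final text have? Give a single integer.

Answer: 13

Derivation:
Hunk 1: at line 1 remove [doikb] add [crk,uvdn,kto] -> 10 lines: oivop crk uvdn kto rgsb ccak sqv vynx raxg rrd
Hunk 2: at line 5 remove [sqv] add [kyz,sws,tovn] -> 12 lines: oivop crk uvdn kto rgsb ccak kyz sws tovn vynx raxg rrd
Hunk 3: at line 6 remove [kyz,sws] add [evvj,bohpb] -> 12 lines: oivop crk uvdn kto rgsb ccak evvj bohpb tovn vynx raxg rrd
Hunk 4: at line 7 remove [bohpb] add [bcgey,invkt] -> 13 lines: oivop crk uvdn kto rgsb ccak evvj bcgey invkt tovn vynx raxg rrd
Final line count: 13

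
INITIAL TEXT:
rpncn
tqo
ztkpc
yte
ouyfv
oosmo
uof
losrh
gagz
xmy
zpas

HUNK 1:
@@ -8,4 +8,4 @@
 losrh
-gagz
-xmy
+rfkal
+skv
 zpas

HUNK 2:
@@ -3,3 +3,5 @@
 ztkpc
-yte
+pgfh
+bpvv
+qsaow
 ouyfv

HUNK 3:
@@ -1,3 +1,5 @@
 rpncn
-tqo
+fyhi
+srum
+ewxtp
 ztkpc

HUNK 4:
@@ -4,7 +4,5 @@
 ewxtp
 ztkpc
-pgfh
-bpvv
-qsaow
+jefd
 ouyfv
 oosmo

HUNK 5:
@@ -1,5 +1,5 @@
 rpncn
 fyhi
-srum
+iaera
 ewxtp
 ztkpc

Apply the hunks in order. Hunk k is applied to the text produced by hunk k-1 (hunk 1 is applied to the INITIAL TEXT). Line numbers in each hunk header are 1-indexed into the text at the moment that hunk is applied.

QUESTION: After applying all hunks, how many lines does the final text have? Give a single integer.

Answer: 13

Derivation:
Hunk 1: at line 8 remove [gagz,xmy] add [rfkal,skv] -> 11 lines: rpncn tqo ztkpc yte ouyfv oosmo uof losrh rfkal skv zpas
Hunk 2: at line 3 remove [yte] add [pgfh,bpvv,qsaow] -> 13 lines: rpncn tqo ztkpc pgfh bpvv qsaow ouyfv oosmo uof losrh rfkal skv zpas
Hunk 3: at line 1 remove [tqo] add [fyhi,srum,ewxtp] -> 15 lines: rpncn fyhi srum ewxtp ztkpc pgfh bpvv qsaow ouyfv oosmo uof losrh rfkal skv zpas
Hunk 4: at line 4 remove [pgfh,bpvv,qsaow] add [jefd] -> 13 lines: rpncn fyhi srum ewxtp ztkpc jefd ouyfv oosmo uof losrh rfkal skv zpas
Hunk 5: at line 1 remove [srum] add [iaera] -> 13 lines: rpncn fyhi iaera ewxtp ztkpc jefd ouyfv oosmo uof losrh rfkal skv zpas
Final line count: 13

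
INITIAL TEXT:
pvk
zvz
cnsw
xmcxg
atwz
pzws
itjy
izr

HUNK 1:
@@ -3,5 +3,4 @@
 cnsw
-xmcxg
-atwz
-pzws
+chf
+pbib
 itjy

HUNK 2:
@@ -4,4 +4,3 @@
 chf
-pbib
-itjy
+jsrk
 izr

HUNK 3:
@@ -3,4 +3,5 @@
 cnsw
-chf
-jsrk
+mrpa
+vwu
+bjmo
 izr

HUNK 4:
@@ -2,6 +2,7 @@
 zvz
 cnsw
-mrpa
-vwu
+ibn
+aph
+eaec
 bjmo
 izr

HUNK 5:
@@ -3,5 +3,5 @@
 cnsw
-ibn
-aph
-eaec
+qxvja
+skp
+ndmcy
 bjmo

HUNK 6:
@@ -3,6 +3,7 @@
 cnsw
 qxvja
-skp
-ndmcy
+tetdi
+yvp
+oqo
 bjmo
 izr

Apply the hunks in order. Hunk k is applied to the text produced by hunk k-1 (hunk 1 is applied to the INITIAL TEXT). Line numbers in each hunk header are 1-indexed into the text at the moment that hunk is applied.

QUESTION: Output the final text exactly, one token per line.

Hunk 1: at line 3 remove [xmcxg,atwz,pzws] add [chf,pbib] -> 7 lines: pvk zvz cnsw chf pbib itjy izr
Hunk 2: at line 4 remove [pbib,itjy] add [jsrk] -> 6 lines: pvk zvz cnsw chf jsrk izr
Hunk 3: at line 3 remove [chf,jsrk] add [mrpa,vwu,bjmo] -> 7 lines: pvk zvz cnsw mrpa vwu bjmo izr
Hunk 4: at line 2 remove [mrpa,vwu] add [ibn,aph,eaec] -> 8 lines: pvk zvz cnsw ibn aph eaec bjmo izr
Hunk 5: at line 3 remove [ibn,aph,eaec] add [qxvja,skp,ndmcy] -> 8 lines: pvk zvz cnsw qxvja skp ndmcy bjmo izr
Hunk 6: at line 3 remove [skp,ndmcy] add [tetdi,yvp,oqo] -> 9 lines: pvk zvz cnsw qxvja tetdi yvp oqo bjmo izr

Answer: pvk
zvz
cnsw
qxvja
tetdi
yvp
oqo
bjmo
izr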